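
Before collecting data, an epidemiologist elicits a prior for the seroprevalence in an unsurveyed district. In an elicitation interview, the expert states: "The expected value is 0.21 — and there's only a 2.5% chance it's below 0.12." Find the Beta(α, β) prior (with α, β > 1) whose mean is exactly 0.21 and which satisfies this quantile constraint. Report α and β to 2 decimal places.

α ≈ 13.39, β ≈ 50.36

With mean 0.21 fixed, write α = 0.21s, β = 0.79s where s = α+β.
Need P(θ < 0.12) = 0.025 under Beta(0.21s, 0.79s). Normal approximation: (q−m)/√(m(1−m)/s) ≈ z_{0.025} = -1.96, so s ≈ 0.21·0.79·(-1.96)²/(0.12−0.21)² = 78.7.
At s = 78.7: P(θ<0.12) ≈ 0.014. Adjusting to match 0.025 gives s ≈ 63.75.
So α = 0.21·63.75 ≈ 13.39, β = 0.79·63.75 ≈ 50.36.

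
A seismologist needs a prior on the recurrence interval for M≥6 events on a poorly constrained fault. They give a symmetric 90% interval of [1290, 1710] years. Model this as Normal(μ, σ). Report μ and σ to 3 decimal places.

μ = 1500.000, σ = 127.671

A symmetric 90% interval runs μ ± z·σ with z = 1.645.
Half-width = 210, so σ = 210/1.645 = 127.671.
μ is the interval midpoint, 1500.000.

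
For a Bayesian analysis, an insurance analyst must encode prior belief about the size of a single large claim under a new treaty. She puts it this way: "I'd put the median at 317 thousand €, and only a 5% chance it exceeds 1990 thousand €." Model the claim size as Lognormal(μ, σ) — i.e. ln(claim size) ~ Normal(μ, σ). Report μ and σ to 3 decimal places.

If T ~ Lognormal(μ,σ) then ln T ~ Normal(μ,σ), so the p-quantile of ln T is μ + z_p·σ.
ln(317) = 5.759 and ln(1990) = 7.596; z_{0.5} = 0, z_{0.95} = 1.645.
σ = (7.596 − 5.759)/(1.645 − (0)) = 1.117.
μ = 5.759 − (0)·1.117 = 5.759.

μ ≈ 5.759, σ ≈ 1.117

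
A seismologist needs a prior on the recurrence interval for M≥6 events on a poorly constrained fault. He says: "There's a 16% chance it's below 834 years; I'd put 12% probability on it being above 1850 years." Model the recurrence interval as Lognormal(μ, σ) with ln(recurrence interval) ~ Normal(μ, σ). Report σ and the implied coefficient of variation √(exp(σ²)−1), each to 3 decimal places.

If T ~ Lognormal(μ,σ) then ln T ~ Normal(μ,σ), so the p-quantile of ln T is μ + z_p·σ.
ln(834) = 6.726 and ln(1850) = 7.523; z_{0.16} = -0.9945, z_{0.88} = 1.175.
σ = (7.523 − 6.726)/(1.175 − (-0.9945)) = 0.367.
μ = 6.726 − (-0.9945)·0.367 = 7.091.
CV = √(exp(σ²)−1) = √(exp(0.1349)−1) = 0.380.

σ ≈ 0.367, CV ≈ 0.380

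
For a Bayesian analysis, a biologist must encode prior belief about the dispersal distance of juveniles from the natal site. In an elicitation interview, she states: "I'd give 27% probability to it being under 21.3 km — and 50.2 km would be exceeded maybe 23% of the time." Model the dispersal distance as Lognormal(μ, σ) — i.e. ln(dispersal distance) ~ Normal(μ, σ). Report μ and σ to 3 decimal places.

μ ≈ 3.447, σ ≈ 0.634

If T ~ Lognormal(μ,σ) then ln T ~ Normal(μ,σ), so the p-quantile of ln T is μ + z_p·σ.
ln(21.3) = 3.059 and ln(50.2) = 3.916; z_{0.27} = -0.6128, z_{0.77} = 0.7388.
σ = (3.916 − 3.059)/(0.7388 − (-0.6128)) = 0.634.
μ = 3.059 − (-0.6128)·0.634 = 3.447.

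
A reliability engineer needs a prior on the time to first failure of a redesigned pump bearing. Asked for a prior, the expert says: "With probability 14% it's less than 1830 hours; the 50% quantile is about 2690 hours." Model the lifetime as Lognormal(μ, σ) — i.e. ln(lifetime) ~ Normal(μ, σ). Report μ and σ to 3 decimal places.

μ ≈ 7.897, σ ≈ 0.357

If T ~ Lognormal(μ,σ) then ln T ~ Normal(μ,σ), so the p-quantile of ln T is μ + z_p·σ.
ln(1830) = 7.512 and ln(2690) = 7.897; z_{0.14} = -1.08, z_{0.5} = 0.
σ = (7.897 − 7.512)/(0 − (-1.08)) = 0.357.
μ = 7.512 − (-1.08)·0.357 = 7.897.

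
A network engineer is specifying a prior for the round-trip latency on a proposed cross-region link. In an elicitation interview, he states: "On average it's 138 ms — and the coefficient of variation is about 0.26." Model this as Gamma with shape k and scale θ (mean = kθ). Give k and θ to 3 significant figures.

k ≈ 14.8, θ ≈ 9.33

For Gamma(k, scale θ): mean = kθ, variance = kθ², so CV = 1/√k.
CV = 0.26, hence k = 1/CV² = 14.8.
Then θ = mean/k = 138/14.8 = 9.33.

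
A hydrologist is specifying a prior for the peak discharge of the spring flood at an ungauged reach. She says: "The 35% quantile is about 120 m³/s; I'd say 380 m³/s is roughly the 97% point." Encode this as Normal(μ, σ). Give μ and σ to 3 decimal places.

μ = 164.209, σ = 114.734

For Normal(μ,σ), the p-quantile is μ + z_p·σ. Here z_{0.35} = -0.3853, z_{0.97} = 1.881.
So 120 = μ − 0.3853σ and 380 = μ + 1.881σ.
Subtracting: σ = (380 − 120)/(1.881 − (-0.3853)) = 114.734.
Then μ = 120 − (-0.3853)·114.734 = 164.209.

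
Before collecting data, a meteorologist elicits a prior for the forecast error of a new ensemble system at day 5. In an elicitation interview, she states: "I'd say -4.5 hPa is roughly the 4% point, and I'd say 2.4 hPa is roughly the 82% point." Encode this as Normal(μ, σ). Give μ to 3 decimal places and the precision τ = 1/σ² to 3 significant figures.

For Normal(μ,σ), the p-quantile is μ + z_p·σ. Here z_{0.04} = -1.751, z_{0.82} = 0.9154.
So -4.5 = μ − 1.751σ and 2.4 = μ + 0.9154σ.
Subtracting: σ = (2.4 − -4.5)/(0.9154 − (-1.751)) = 2.588.
Then μ = -4.5 − (-1.751)·2.588 = 0.031.
Precision τ = 1/σ² = 1/2.588² = 0.149.

μ = 0.031, τ = 0.149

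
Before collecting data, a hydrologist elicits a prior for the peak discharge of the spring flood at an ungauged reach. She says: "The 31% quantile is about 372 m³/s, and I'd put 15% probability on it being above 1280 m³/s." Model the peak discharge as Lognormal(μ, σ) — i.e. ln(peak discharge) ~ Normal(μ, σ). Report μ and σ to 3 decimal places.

If T ~ Lognormal(μ,σ) then ln T ~ Normal(μ,σ), so the p-quantile of ln T is μ + z_p·σ.
ln(372) = 5.919 and ln(1280) = 7.155; z_{0.31} = -0.4959, z_{0.85} = 1.036.
σ = (7.155 − 5.919)/(1.036 − (-0.4959)) = 0.806.
μ = 5.919 − (-0.4959)·0.806 = 6.319.

μ ≈ 6.319, σ ≈ 0.806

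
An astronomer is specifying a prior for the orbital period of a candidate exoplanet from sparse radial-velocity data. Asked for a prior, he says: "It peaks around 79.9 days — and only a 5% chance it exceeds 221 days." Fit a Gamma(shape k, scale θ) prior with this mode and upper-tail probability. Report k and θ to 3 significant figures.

Gamma(k,θ) with k>1 has mode (k−1)θ, so θ = 79.9/(k−1).
Need P(X < 221) = 0.95 with θ tied to k this way. Start at k = 2, θ = 79.9: P(X<221) ≈ 0.763.
Too low — raise k to concentrate. Iterating converges to k ≈ 3.59.
Then θ = 79.9/(3.59−1) ≈ 30.8.

k ≈ 3.59, θ ≈ 30.8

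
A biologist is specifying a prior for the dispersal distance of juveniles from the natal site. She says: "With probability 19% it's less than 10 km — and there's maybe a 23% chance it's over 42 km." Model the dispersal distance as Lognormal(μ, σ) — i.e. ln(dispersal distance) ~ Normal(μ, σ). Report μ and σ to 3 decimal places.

μ ≈ 3.082, σ ≈ 0.888

If T ~ Lognormal(μ,σ) then ln T ~ Normal(μ,σ), so the p-quantile of ln T is μ + z_p·σ.
ln(10) = 2.303 and ln(42) = 3.738; z_{0.19} = -0.8779, z_{0.77} = 0.7388.
σ = (3.738 − 2.303)/(0.7388 − (-0.8779)) = 0.888.
μ = 2.303 − (-0.8779)·0.888 = 3.082.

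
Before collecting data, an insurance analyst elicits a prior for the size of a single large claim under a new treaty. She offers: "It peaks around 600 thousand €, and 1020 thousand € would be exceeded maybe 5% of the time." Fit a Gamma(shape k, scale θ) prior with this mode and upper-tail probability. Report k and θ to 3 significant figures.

k ≈ 10.9, θ ≈ 60.5

Gamma(k,θ) with k>1 has mode (k−1)θ, so θ = 600/(k−1).
Need P(X < 1020) = 0.95 with θ tied to k this way. Start at k = 2, θ = 600: P(X<1020) ≈ 0.507.
Too low — raise k to concentrate. Iterating converges to k ≈ 10.9.
Then θ = 600/(10.9−1) ≈ 60.5.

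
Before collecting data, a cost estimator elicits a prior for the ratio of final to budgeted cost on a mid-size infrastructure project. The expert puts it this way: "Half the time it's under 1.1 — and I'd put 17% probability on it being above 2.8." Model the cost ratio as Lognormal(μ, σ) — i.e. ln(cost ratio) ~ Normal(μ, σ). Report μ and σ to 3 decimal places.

If T ~ Lognormal(μ,σ) then ln T ~ Normal(μ,σ), so the p-quantile of ln T is μ + z_p·σ.
ln(1.1) = 0.09531 and ln(2.8) = 1.03; z_{0.5} = 0, z_{0.83} = 0.9542.
σ = (1.03 − 0.09531)/(0.9542 − (0)) = 0.979.
μ = 0.09531 − (0)·0.979 = 0.095.

μ ≈ 0.095, σ ≈ 0.979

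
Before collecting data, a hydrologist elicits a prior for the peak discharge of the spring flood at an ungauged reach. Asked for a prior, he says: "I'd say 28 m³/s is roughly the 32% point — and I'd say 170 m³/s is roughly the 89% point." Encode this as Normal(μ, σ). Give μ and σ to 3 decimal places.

The p-quantile of Normal(μ,σ) is μ + z_p·σ, with z_{0.32} = -0.4677 and z_{0.89} = 1.227.
Eliminate σ: μ = (z₂·x₁ − z₁·x₂)/(z₂ − z₁) = (1.227·28 − (-0.4677)·170)/1.694 = 67.200.
Then σ = (x₂ − x₁)/(z₂ − z₁) = (170 − 28)/1.694 = 83.814.

μ = 67.200, σ = 83.814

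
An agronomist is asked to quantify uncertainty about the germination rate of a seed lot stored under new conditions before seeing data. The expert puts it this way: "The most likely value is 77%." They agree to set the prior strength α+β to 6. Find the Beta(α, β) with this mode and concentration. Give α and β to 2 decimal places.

α = 4.08, β = 1.92

For α,β > 1 the Beta mode is (α−1)/(α+β−2). With α+β = 6, the mode is (α−1)/4.
Set (α−1)/4 = 0.77 → α = 1 + 0.77·4 = 4.08.
β = 6 − α = 1.92.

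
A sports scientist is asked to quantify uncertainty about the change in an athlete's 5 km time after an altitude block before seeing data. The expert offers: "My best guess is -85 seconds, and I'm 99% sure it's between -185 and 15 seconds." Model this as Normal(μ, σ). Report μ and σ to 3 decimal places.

A symmetric 99% interval runs μ ± z·σ with z = 2.576.
Half-width = 100, so σ = 100/2.576 = 38.822.
μ is the stated best guess, -85.000.

μ = -85.000, σ = 38.822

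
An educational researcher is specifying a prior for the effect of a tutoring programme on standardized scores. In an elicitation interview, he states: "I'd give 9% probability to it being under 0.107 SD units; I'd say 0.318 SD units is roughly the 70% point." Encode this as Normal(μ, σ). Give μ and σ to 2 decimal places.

μ = 0.26, σ = 0.11

For Normal(μ,σ), the p-quantile is μ + z_p·σ. Here z_{0.09} = -1.341, z_{0.7} = 0.5244.
So 0.107 = μ − 1.341σ and 0.318 = μ + 0.5244σ.
Subtracting: σ = (0.318 − 0.107)/(0.5244 − (-1.341)) = 0.11.
Then μ = 0.107 − (-1.341)·0.11 = 0.26.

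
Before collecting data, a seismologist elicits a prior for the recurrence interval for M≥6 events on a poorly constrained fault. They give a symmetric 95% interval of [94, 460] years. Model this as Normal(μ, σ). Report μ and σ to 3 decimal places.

μ = 277.000, σ = 93.369

A symmetric 95% interval runs μ ± z·σ with z = 1.96.
Half-width = 183, so σ = 183/1.96 = 93.369.
μ is the interval midpoint, 277.000.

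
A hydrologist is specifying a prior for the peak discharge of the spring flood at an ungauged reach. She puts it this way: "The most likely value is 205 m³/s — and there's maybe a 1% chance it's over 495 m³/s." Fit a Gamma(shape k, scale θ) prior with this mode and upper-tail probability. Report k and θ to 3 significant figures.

Gamma(k,θ) with k>1 has mode (k−1)θ, so θ = 205/(k−1).
Need P(X < 495) = 0.99 with θ tied to k this way. Start at k = 2, θ = 205: P(X<495) ≈ 0.695.
Too low — raise k to concentrate. Iterating converges to k ≈ 7.09.
Then θ = 205/(7.09−1) ≈ 33.7.

k ≈ 7.09, θ ≈ 33.7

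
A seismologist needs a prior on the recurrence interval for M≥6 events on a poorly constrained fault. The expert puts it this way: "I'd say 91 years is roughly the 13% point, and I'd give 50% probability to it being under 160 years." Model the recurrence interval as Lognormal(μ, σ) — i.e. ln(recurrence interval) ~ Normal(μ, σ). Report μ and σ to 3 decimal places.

If T ~ Lognormal(μ,σ) then ln T ~ Normal(μ,σ), so the p-quantile of ln T is μ + z_p·σ.
ln(91) = 4.511 and ln(160) = 5.075; z_{0.13} = -1.126, z_{0.5} = 0.
σ = (5.075 − 4.511)/(0 − (-1.126)) = 0.501.
μ = 4.511 − (-1.126)·0.501 = 5.075.

μ ≈ 5.075, σ ≈ 0.501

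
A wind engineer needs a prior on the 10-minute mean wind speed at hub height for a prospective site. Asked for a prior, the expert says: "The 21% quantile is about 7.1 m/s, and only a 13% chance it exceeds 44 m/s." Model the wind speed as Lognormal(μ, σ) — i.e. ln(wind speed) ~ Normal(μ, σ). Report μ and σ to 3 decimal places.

μ ≈ 2.721, σ ≈ 0.944

If T ~ Lognormal(μ,σ) then ln T ~ Normal(μ,σ), so the p-quantile of ln T is μ + z_p·σ.
ln(7.1) = 1.96 and ln(44) = 3.784; z_{0.21} = -0.8064, z_{0.87} = 1.126.
σ = (3.784 − 1.96)/(1.126 − (-0.8064)) = 0.944.
μ = 1.96 − (-0.8064)·0.944 = 2.721.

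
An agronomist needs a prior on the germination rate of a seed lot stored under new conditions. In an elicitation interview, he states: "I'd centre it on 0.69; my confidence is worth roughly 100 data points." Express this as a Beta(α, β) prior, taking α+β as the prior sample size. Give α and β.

Under the effective-sample-size interpretation, Beta(α, β) has prior mean α/(α+β) and prior sample size α+β.
So α+β = 100 and α/(α+β) = 0.69, giving α = 0.69·100 = 69 and β = 100 − 69 = 31.

α = 69, β = 31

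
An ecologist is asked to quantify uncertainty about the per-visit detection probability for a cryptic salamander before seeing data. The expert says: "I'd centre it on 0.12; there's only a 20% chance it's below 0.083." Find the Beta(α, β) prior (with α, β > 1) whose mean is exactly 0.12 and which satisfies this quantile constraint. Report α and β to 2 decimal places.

With mean 0.12 fixed, write α = 0.12s, β = 0.88s where s = α+β.
Need P(θ < 0.083) = 0.2 under Beta(0.12s, 0.88s). Normal approximation: (q−m)/√(m(1−m)/s) ≈ z_{0.2} = -0.842, so s ≈ 0.12·0.88·(-0.842)²/(0.083−0.12)² = 54.6.
At s = 54.6: P(θ<0.083) ≈ 0.206. Adjusting to match 0.2 gives s ≈ 56.70.
So α = 0.12·56.70 ≈ 6.80, β = 0.88·56.70 ≈ 49.90.

α ≈ 6.80, β ≈ 49.90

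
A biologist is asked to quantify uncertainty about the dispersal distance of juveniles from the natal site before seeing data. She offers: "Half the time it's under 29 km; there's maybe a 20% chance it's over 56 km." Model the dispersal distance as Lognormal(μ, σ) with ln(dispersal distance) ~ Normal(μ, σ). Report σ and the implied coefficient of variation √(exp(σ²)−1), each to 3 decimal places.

σ ≈ 0.782, CV ≈ 0.918

If T ~ Lognormal(μ,σ) then ln T ~ Normal(μ,σ), so the p-quantile of ln T is μ + z_p·σ.
ln(29) = 3.367 and ln(56) = 4.025; z_{0.5} = 0, z_{0.8} = 0.8416.
σ = (4.025 − 3.367)/(0.8416 − (0)) = 0.782.
μ = 3.367 − (0)·0.782 = 3.367.
CV = √(exp(σ²)−1) = √(exp(0.6114)−1) = 0.918.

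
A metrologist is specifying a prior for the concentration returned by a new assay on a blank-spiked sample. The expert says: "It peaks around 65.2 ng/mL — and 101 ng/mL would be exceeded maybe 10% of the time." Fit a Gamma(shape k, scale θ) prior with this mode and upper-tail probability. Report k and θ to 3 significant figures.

k ≈ 10.8, θ ≈ 6.68

Gamma(k,θ) with k>1 has mode (k−1)θ, so θ = 65.2/(k−1).
Need P(X < 101) = 0.9 with θ tied to k this way. Start at k = 2, θ = 65.2: P(X<101) ≈ 0.458.
Too low — raise k to concentrate. Iterating converges to k ≈ 10.8.
Then θ = 65.2/(10.8−1) ≈ 6.68.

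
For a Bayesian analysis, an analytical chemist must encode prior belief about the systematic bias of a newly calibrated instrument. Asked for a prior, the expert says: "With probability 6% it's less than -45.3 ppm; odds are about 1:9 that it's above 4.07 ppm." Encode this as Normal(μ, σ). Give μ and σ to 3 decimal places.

For Normal(μ,σ), the p-quantile is μ + z_p·σ. Here z_{0.06} = -1.555, z_{0.9} = 1.282.
So -45.3 = μ − 1.555σ and 4.07 = μ + 1.282σ.
Subtracting: σ = (4.07 − -45.3)/(1.282 − (-1.555)) = 17.406.
Then μ = -45.3 − (-1.555)·17.406 = -18.237.

μ = -18.237, σ = 17.406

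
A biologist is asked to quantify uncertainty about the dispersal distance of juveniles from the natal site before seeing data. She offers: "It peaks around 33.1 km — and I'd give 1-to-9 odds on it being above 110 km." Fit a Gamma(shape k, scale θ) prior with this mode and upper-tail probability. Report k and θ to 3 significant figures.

Gamma(k,θ) with k>1 has mode (k−1)θ, so θ = 33.1/(k−1).
Need P(X < 110) = 0.9 with θ tied to k this way. Start at k = 2, θ = 33.1: P(X<110) ≈ 0.844.
Too low — raise k to concentrate. Iterating converges to k ≈ 2.31.
Then θ = 33.1/(2.31−1) ≈ 25.4.

k ≈ 2.31, θ ≈ 25.4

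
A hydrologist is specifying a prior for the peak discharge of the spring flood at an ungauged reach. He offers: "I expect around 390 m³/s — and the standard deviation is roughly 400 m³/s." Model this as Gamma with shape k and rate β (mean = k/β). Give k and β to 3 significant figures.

For Gamma(k, rate β): mean = k/β, variance = k/β², so CV = 1/√k.
CV = SD/mean = 400/390 = 1.026, hence k = 1/CV² = 0.951.
Then β = k/mean = 0.951/390 = 0.00244.

k ≈ 0.951, β ≈ 0.00244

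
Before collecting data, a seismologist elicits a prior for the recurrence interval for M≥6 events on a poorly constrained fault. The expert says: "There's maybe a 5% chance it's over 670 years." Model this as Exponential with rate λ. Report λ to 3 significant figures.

λ ≈ 0.00447

P(T > 670.0) = e^(−λ·670.0) = 0.05, so λ = −ln(0.05)/670.0 = 0.00447.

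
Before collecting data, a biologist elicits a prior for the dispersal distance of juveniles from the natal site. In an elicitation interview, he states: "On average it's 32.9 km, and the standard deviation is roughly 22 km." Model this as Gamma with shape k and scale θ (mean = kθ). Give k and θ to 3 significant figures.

For Gamma(k, scale θ): mean = kθ, variance = kθ², so CV = 1/√k.
CV = SD/mean = 22/32.9 = 0.6687, hence k = 1/CV² = 2.24.
Then θ = mean/k = 32.9/2.24 = 14.7.

k ≈ 2.24, θ ≈ 14.7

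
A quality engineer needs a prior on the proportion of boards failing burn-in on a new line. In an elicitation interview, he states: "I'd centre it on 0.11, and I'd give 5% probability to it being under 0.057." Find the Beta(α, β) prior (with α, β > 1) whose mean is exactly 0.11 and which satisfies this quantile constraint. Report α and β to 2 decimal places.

α ≈ 8.10, β ≈ 65.53

With mean 0.11 fixed, write α = 0.11s, β = 0.89s where s = α+β.
Need P(θ < 0.057) = 0.05 under Beta(0.11s, 0.89s). Normal approximation: (q−m)/√(m(1−m)/s) ≈ z_{0.05} = -1.64, so s ≈ 0.11·0.89·(-1.64)²/(0.057−0.11)² = 94.3.
At s = 94.3: P(θ<0.057) ≈ 0.030. Adjusting to match 0.05 gives s ≈ 73.63.
So α = 0.11·73.63 ≈ 8.10, β = 0.89·73.63 ≈ 65.53.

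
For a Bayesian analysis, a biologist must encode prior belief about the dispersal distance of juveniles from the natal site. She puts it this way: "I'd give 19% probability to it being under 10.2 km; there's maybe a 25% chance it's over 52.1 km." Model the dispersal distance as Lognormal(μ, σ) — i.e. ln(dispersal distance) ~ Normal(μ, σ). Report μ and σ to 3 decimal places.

μ ≈ 3.245, σ ≈ 1.050

If T ~ Lognormal(μ,σ) then ln T ~ Normal(μ,σ), so the p-quantile of ln T is μ + z_p·σ.
ln(10.2) = 2.322 and ln(52.1) = 3.953; z_{0.19} = -0.8779, z_{0.75} = 0.6745.
σ = (3.953 − 2.322)/(0.6745 − (-0.8779)) = 1.050.
μ = 2.322 − (-0.8779)·1.050 = 3.245.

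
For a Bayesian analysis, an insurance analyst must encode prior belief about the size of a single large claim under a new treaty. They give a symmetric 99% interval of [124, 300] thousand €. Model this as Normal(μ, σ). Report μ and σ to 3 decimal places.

μ = 212.000, σ = 34.164

A symmetric 99% interval runs μ ± z·σ with z = 2.576.
Half-width = 88, so σ = 88/2.576 = 34.164.
μ is the interval midpoint, 212.000.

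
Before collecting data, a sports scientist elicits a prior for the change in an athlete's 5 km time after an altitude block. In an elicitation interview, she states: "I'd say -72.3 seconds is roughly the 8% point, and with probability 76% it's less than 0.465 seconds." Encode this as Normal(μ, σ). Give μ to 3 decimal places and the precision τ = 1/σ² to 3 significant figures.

μ = -23.877, τ = 0.000842

For Normal(μ,σ), the p-quantile is μ + z_p·σ. Here z_{0.08} = -1.405, z_{0.76} = 0.7063.
So -72.3 = μ − 1.405σ and 0.465 = μ + 0.7063σ.
Subtracting: σ = (0.465 − -72.3)/(0.7063 − (-1.405)) = 34.463.
Then μ = -72.3 − (-1.405)·34.463 = -23.877.
Precision τ = 1/σ² = 1/34.46² = 0.000842.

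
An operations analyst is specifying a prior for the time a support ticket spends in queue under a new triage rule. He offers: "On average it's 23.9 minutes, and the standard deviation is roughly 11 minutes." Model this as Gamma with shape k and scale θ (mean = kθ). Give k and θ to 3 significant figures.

For Gamma(k, scale θ): mean = kθ, variance = kθ², so CV = 1/√k.
CV = SD/mean = 11/23.9 = 0.4603, hence k = 1/CV² = 4.72.
Then θ = mean/k = 23.9/4.72 = 5.06.

k ≈ 4.72, θ ≈ 5.06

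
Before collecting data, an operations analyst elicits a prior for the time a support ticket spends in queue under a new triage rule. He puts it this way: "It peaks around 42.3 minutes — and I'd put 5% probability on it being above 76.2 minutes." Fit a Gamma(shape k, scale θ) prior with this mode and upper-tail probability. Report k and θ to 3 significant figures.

k ≈ 9.04, θ ≈ 5.26

Gamma(k,θ) with k>1 has mode (k−1)θ, so θ = 42.3/(k−1).
Need P(X < 76.2) = 0.95 with θ tied to k this way. Start at k = 2, θ = 42.3: P(X<76.2) ≈ 0.538.
Too low — raise k to concentrate. Iterating converges to k ≈ 9.04.
Then θ = 42.3/(9.04−1) ≈ 5.26.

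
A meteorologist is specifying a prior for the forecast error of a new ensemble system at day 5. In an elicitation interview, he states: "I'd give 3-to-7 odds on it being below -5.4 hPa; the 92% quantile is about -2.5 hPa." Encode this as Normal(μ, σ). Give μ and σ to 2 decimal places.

For Normal(μ,σ), the p-quantile is μ + z_p·σ. Here z_{0.3} = -0.5244, z_{0.92} = 1.405.
So -5.4 = μ − 0.5244σ and -2.5 = μ + 1.405σ.
Subtracting: σ = (-2.5 − -5.4)/(1.405 − (-0.5244)) = 1.50.
Then μ = -5.4 − (-0.5244)·1.50 = -4.61.

μ = -4.61, σ = 1.50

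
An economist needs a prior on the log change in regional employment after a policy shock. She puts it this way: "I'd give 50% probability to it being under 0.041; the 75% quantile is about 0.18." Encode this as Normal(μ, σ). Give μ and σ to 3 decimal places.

μ = 0.041, σ = 0.206

The p-quantile of Normal(μ,σ) is μ + z_p·σ, with z_{0.5} = 0 and z_{0.75} = 0.6745.
Eliminate σ: μ = (z₂·x₁ − z₁·x₂)/(z₂ − z₁) = (0.6745·0.041 − (0)·0.18)/0.6745 = 0.041.
Then σ = (x₂ − x₁)/(z₂ − z₁) = (0.18 − 0.041)/0.6745 = 0.206.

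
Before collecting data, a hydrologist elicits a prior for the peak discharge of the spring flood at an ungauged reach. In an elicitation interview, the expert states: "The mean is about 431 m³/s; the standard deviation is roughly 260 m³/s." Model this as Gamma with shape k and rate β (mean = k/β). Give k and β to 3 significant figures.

For Gamma(k, rate β): mean = k/β, variance = k/β², so CV = 1/√k.
CV = SD/mean = 260/431 = 0.6032, hence k = 1/CV² = 2.75.
Then β = k/mean = 2.75/431 = 0.00638.

k ≈ 2.75, β ≈ 0.00638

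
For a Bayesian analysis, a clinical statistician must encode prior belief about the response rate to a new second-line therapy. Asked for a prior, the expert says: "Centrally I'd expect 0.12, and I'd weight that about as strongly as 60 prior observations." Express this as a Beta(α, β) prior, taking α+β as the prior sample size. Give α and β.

α = 7.2, β = 52.8

Under the effective-sample-size interpretation, Beta(α, β) has prior mean α/(α+β) and prior sample size α+β.
So α+β = 60 and α/(α+β) = 0.12, giving α = 0.12·60 = 7.2 and β = 60 − 7.2 = 52.8.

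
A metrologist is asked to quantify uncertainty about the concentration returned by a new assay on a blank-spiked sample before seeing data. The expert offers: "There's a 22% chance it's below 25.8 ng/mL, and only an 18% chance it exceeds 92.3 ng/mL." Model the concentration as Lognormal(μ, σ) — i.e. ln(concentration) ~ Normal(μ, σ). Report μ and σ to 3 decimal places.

If T ~ Lognormal(μ,σ) then ln T ~ Normal(μ,σ), so the p-quantile of ln T is μ + z_p·σ.
ln(25.8) = 3.25 and ln(92.3) = 4.525; z_{0.22} = -0.7722, z_{0.82} = 0.9154.
σ = (4.525 − 3.25)/(0.9154 − (-0.7722)) = 0.755.
μ = 3.25 − (-0.7722)·0.755 = 3.834.

μ ≈ 3.834, σ ≈ 0.755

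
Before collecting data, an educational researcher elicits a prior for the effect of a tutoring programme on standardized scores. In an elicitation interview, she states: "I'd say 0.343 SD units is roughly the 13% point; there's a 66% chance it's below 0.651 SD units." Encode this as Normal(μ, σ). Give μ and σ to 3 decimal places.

μ = 0.568, σ = 0.200

The p-quantile of Normal(μ,σ) is μ + z_p·σ, with z_{0.13} = -1.126 and z_{0.66} = 0.4125.
Eliminate σ: μ = (z₂·x₁ − z₁·x₂)/(z₂ − z₁) = (0.4125·0.343 − (-1.126)·0.651)/1.539 = 0.568.
Then σ = (x₂ − x₁)/(z₂ − z₁) = (0.651 − 0.343)/1.539 = 0.200.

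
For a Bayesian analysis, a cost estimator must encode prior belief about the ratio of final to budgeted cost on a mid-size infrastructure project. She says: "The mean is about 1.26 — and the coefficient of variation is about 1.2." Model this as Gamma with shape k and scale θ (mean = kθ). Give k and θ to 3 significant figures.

k ≈ 0.694, θ ≈ 1.81

For Gamma(k, scale θ): mean = kθ, variance = kθ², so CV = 1/√k.
CV = 1.2, hence k = 1/CV² = 0.694.
Then θ = mean/k = 1.26/0.694 = 1.81.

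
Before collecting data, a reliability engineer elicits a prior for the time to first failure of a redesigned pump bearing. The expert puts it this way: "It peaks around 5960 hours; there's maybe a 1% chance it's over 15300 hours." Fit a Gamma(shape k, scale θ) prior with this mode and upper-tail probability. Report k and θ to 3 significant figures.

k ≈ 6.25, θ ≈ 1140

Gamma(k,θ) with k>1 has mode (k−1)θ, so θ = 5960/(k−1).
Need P(X < 15300) = 0.99 with θ tied to k this way. Start at k = 2, θ = 5960: P(X<15300) ≈ 0.726.
Too low — raise k to concentrate. Iterating converges to k ≈ 6.25.
Then θ = 5960/(6.25−1) ≈ 1140.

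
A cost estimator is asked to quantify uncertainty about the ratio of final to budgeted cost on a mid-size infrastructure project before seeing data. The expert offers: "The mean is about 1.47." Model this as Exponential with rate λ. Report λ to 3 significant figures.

Exponential mean = 1/λ, so λ = 1/1.47 = 0.68.

λ ≈ 0.68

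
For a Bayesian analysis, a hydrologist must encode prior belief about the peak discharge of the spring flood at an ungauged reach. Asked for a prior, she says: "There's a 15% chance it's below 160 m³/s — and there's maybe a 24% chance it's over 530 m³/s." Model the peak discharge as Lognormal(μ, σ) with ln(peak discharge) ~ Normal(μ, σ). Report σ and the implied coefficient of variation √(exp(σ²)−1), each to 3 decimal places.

If T ~ Lognormal(μ,σ) then ln T ~ Normal(μ,σ), so the p-quantile of ln T is μ + z_p·σ.
ln(160) = 5.075 and ln(530) = 6.273; z_{0.15} = -1.036, z_{0.76} = 0.7063.
σ = (6.273 − 5.075)/(0.7063 − (-1.036)) = 0.687.
μ = 5.075 − (-1.036)·0.687 = 5.787.
CV = √(exp(σ²)−1) = √(exp(0.4723)−1) = 0.777.

σ ≈ 0.687, CV ≈ 0.777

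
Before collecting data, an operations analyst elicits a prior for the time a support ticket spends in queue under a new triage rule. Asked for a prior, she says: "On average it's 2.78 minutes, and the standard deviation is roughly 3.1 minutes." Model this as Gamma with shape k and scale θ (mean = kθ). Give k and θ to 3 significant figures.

k ≈ 0.804, θ ≈ 3.46

For Gamma(k, scale θ): mean = kθ, variance = kθ², so CV = 1/√k.
CV = SD/mean = 3.1/2.78 = 1.115, hence k = 1/CV² = 0.804.
Then θ = mean/k = 2.78/0.804 = 3.46.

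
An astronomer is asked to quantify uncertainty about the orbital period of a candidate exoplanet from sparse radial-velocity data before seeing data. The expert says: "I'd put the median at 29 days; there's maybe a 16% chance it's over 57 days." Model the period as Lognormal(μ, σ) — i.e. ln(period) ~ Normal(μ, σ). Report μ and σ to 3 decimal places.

If T ~ Lognormal(μ,σ) then ln T ~ Normal(μ,σ), so the p-quantile of ln T is μ + z_p·σ.
ln(29) = 3.367 and ln(57) = 4.043; z_{0.5} = 0, z_{0.84} = 0.9945.
σ = (4.043 − 3.367)/(0.9945 − (0)) = 0.680.
μ = 3.367 − (0)·0.680 = 3.367.

μ ≈ 3.367, σ ≈ 0.680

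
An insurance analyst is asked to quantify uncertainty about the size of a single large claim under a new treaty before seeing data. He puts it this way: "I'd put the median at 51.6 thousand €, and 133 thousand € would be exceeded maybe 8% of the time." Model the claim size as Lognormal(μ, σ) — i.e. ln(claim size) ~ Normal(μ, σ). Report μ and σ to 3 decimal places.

If T ~ Lognormal(μ,σ) then ln T ~ Normal(μ,σ), so the p-quantile of ln T is μ + z_p·σ.
ln(51.6) = 3.944 and ln(133) = 4.89; z_{0.5} = 0, z_{0.92} = 1.405.
σ = (4.89 − 3.944)/(1.405 − (0)) = 0.674.
μ = 3.944 − (0)·0.674 = 3.944.

μ ≈ 3.944, σ ≈ 0.674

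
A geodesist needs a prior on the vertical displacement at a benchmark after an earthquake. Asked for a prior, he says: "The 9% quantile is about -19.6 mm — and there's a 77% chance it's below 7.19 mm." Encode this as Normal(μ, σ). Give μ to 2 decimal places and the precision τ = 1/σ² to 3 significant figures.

For Normal(μ,σ), the p-quantile is μ + z_p·σ. Here z_{0.09} = -1.341, z_{0.77} = 0.7388.
So -19.6 = μ − 1.341σ and 7.19 = μ + 0.7388σ.
Subtracting: σ = (7.19 − -19.6)/(0.7388 − (-1.341)) = 12.88.
Then μ = -19.6 − (-1.341)·12.88 = -2.33.
Precision τ = 1/σ² = 1/12.88² = 0.00603.

μ = -2.33, τ = 0.00603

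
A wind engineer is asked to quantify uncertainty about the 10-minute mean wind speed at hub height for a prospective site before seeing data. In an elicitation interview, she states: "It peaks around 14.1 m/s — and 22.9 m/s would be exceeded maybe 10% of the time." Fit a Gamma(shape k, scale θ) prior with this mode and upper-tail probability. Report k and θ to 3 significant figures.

k ≈ 9, θ ≈ 1.76

Gamma(k,θ) with k>1 has mode (k−1)θ, so θ = 14.1/(k−1).
Need P(X < 22.9) = 0.9 with θ tied to k this way. Start at k = 2, θ = 14.1: P(X<22.9) ≈ 0.483.
Too low — raise k to concentrate. Iterating converges to k ≈ 9.
Then θ = 14.1/(9−1) ≈ 1.76.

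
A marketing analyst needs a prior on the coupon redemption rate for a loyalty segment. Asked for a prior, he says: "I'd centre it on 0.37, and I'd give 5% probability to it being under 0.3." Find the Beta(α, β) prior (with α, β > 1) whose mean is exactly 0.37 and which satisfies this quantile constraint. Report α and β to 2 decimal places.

α ≈ 45.68, β ≈ 77.78

With mean 0.37 fixed, write α = 0.37s, β = 0.63s where s = α+β.
Need P(θ < 0.3) = 0.05 under Beta(0.37s, 0.63s). Normal approximation: (q−m)/√(m(1−m)/s) ≈ z_{0.05} = -1.64, so s ≈ 0.37·0.63·(-1.64)²/(0.3−0.37)² = 128.7.
At s = 128.7: P(θ<0.3) ≈ 0.046. Adjusting to match 0.05 gives s ≈ 123.47.
So α = 0.37·123.47 ≈ 45.68, β = 0.63·123.47 ≈ 77.78.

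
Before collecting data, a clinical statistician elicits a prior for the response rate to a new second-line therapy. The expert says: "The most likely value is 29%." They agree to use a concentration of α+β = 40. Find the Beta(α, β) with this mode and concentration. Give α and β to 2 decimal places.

α = 12.02, β = 27.98

For α,β > 1 the Beta mode is (α−1)/(α+β−2). With α+β = 40, the mode is (α−1)/38.
Set (α−1)/38 = 0.29 → α = 1 + 0.29·38 = 12.02.
β = 40 − α = 27.98.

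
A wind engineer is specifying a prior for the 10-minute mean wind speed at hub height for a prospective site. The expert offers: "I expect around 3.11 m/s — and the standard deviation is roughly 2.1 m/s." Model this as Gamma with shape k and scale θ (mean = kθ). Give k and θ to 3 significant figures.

k ≈ 2.19, θ ≈ 1.42

For Gamma(k, scale θ): mean = kθ, variance = kθ², so CV = 1/√k.
CV = SD/mean = 2.1/3.11 = 0.6752, hence k = 1/CV² = 2.19.
Then θ = mean/k = 3.11/2.19 = 1.42.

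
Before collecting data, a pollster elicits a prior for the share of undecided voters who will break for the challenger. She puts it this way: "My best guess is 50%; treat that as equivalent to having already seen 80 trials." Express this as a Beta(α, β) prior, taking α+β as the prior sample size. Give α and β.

Under the effective-sample-size interpretation, Beta(α, β) has prior mean α/(α+β) and prior sample size α+β.
So α+β = 80 and α/(α+β) = 0.5, giving α = 0.5·80 = 40 and β = 80 − 40 = 40.

α = 40, β = 40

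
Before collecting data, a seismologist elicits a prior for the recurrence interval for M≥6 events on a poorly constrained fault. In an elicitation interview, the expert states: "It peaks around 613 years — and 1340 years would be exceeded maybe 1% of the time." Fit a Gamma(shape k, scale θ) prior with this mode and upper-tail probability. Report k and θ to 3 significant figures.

k ≈ 8.89, θ ≈ 77.7

Gamma(k,θ) with k>1 has mode (k−1)θ, so θ = 613/(k−1).
Need P(X < 1340) = 0.99 with θ tied to k this way. Start at k = 2, θ = 613: P(X<1340) ≈ 0.642.
Too low — raise k to concentrate. Iterating converges to k ≈ 8.89.
Then θ = 613/(8.89−1) ≈ 77.7.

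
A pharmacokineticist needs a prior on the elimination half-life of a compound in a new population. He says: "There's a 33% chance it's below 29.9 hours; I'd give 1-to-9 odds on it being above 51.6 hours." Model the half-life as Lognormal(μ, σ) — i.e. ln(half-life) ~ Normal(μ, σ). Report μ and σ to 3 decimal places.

μ ≈ 3.537, σ ≈ 0.317

If T ~ Lognormal(μ,σ) then ln T ~ Normal(μ,σ), so the p-quantile of ln T is μ + z_p·σ.
ln(29.9) = 3.398 and ln(51.6) = 3.944; z_{0.33} = -0.4399, z_{0.9} = 1.282.
σ = (3.944 − 3.398)/(1.282 − (-0.4399)) = 0.317.
μ = 3.398 − (-0.4399)·0.317 = 3.537.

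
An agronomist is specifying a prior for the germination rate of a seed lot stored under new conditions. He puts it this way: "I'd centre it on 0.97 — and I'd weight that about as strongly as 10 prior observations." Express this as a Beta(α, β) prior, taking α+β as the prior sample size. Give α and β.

Under the effective-sample-size interpretation, Beta(α, β) has prior mean α/(α+β) and prior sample size α+β.
So α+β = 10 and α/(α+β) = 0.97, giving α = 0.97·10 = 9.7 and β = 10 − 9.7 = 0.3.

α = 9.7, β = 0.3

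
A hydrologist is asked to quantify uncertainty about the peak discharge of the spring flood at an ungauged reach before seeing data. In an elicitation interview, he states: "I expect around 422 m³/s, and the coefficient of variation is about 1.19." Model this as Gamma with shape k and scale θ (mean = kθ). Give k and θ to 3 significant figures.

k ≈ 0.706, θ ≈ 598

For Gamma(k, scale θ): mean = kθ, variance = kθ², so CV = 1/√k.
CV = 1.19, hence k = 1/CV² = 0.706.
Then θ = mean/k = 422/0.706 = 598.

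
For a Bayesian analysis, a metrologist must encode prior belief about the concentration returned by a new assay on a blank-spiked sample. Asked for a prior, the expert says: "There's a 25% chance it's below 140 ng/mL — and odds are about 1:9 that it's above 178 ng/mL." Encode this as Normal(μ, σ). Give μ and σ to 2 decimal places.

The p-quantile of Normal(μ,σ) is μ + z_p·σ, with z_{0.25} = -0.6745 and z_{0.9} = 1.282.
Eliminate σ: μ = (z₂·x₁ − z₁·x₂)/(z₂ − z₁) = (1.282·140 − (-0.6745)·178)/1.956 = 153.10.
Then σ = (x₂ − x₁)/(z₂ − z₁) = (178 − 140)/1.956 = 19.43.

μ = 153.10, σ = 19.43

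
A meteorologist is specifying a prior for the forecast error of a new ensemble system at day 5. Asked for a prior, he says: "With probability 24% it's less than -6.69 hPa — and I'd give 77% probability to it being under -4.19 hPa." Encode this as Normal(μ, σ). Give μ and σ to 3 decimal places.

For Normal(μ,σ), the p-quantile is μ + z_p·σ. Here z_{0.24} = -0.7063, z_{0.77} = 0.7388.
So -6.69 = μ − 0.7063σ and -4.19 = μ + 0.7388σ.
Subtracting: σ = (-4.19 − -6.69)/(0.7388 − (-0.7063)) = 1.730.
Then μ = -6.69 − (-0.7063)·1.730 = -5.468.

μ = -5.468, σ = 1.730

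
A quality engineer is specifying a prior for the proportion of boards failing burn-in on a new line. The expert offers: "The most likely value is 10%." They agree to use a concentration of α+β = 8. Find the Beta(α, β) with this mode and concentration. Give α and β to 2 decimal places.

α = 1.60, β = 6.40

For α,β > 1 the Beta mode is (α−1)/(α+β−2). With α+β = 8, the mode is (α−1)/6.
Set (α−1)/6 = 0.1 → α = 1 + 0.1·6 = 1.60.
β = 8 − α = 6.40.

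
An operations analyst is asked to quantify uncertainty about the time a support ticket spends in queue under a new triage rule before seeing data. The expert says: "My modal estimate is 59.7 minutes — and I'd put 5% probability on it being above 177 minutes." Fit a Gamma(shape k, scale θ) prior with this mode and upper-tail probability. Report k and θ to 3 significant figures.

Gamma(k,θ) with k>1 has mode (k−1)θ, so θ = 59.7/(k−1).
Need P(X < 177) = 0.95 with θ tied to k this way. Start at k = 2, θ = 59.7: P(X<177) ≈ 0.796.
Too low — raise k to concentrate. Iterating converges to k ≈ 3.25.
Then θ = 59.7/(3.25−1) ≈ 26.6.

k ≈ 3.25, θ ≈ 26.6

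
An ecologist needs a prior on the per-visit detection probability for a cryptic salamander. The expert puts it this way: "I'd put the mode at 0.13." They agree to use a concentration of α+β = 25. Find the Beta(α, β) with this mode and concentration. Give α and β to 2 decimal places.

α = 3.99, β = 21.01

For α,β > 1 the Beta mode is (α−1)/(α+β−2). With α+β = 25, the mode is (α−1)/23.
Set (α−1)/23 = 0.13 → α = 1 + 0.13·23 = 3.99.
β = 25 − α = 21.01.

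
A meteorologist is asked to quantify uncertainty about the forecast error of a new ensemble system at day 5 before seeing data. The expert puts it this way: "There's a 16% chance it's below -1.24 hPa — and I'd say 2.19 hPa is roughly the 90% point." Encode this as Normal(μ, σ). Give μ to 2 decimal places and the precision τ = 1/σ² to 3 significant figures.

The p-quantile of Normal(μ,σ) is μ + z_p·σ, with z_{0.16} = -0.9945 and z_{0.9} = 1.282.
Eliminate σ: μ = (z₂·x₁ − z₁·x₂)/(z₂ − z₁) = (1.282·-1.24 − (-0.9945)·2.19)/2.276 = 0.26.
Then σ = (x₂ − x₁)/(z₂ − z₁) = (2.19 − -1.24)/2.276 = 1.51.
Precision τ = 1/σ² = 1/1.507² = 0.44.

μ = 0.26, τ = 0.44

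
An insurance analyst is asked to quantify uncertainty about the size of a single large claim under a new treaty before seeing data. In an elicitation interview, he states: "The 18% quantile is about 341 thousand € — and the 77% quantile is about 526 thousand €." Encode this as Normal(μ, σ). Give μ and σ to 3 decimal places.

μ = 443.371, σ = 111.836

For Normal(μ,σ), the p-quantile is μ + z_p·σ. Here z_{0.18} = -0.9154, z_{0.77} = 0.7388.
So 341 = μ − 0.9154σ and 526 = μ + 0.7388σ.
Subtracting: σ = (526 − 341)/(0.7388 − (-0.9154)) = 111.836.
Then μ = 341 − (-0.9154)·111.836 = 443.371.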